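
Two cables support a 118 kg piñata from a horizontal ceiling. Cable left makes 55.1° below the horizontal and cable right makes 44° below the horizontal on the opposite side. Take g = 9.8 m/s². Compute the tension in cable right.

T_right ≈ 670 N

Weight W = 118 × 9.8 = 1156 N acts straight down.
Horizontal: T_left cos 55.1° = T_right cos 44°  →  T_left = 1.257 T_right.
Vertical: T_left sin 55.1° + T_right sin 44° = 1156.
Substituting the horizontal relation into the vertical equation gives 1.726 T_right = 1156, so T_right = 670.1 N.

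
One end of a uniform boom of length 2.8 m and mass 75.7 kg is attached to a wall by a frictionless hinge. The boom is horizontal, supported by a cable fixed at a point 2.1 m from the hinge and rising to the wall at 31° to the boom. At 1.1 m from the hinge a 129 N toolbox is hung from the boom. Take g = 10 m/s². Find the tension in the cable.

T ≈ 1110 N

Take torques about the hinge: T sin 31° · 2.1 = 75.7×10×1.4 + 129×1.1 = 1201.7 N·m.
So T = 1201.7 / (0.5150 × 2.1) = 1111.1 N.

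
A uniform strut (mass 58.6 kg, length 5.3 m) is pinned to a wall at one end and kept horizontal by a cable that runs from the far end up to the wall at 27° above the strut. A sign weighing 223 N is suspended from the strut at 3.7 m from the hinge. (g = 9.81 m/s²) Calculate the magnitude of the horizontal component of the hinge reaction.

Take torques about the hinge: T sin 27° · 5.3 = 58.6×9.81×2.65 + 223×3.7 = 2348.5 N·m.
So T = 2348.5 / (0.4540 × 5.3) = 976.04 N.
ΣF_x = 0: H_x = T cos 27° = 869.66 N.

H_x ≈ 870 N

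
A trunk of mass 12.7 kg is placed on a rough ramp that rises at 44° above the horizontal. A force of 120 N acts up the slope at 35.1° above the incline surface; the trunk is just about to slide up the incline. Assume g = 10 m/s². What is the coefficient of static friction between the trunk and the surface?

μ ≈ 0.445

On the verge of sliding up the incline, friction is at its maximum μN and acts down the slope.
Perpendicular to incline: N = W cos 44° − P sin 35.1° = 91.36 − 69 = 22.36 N.
Along incline: P cos 35.1° − μN = W sin 44° → μ = −(W sin 44° − P cos 35.1°) / N = 0.4454.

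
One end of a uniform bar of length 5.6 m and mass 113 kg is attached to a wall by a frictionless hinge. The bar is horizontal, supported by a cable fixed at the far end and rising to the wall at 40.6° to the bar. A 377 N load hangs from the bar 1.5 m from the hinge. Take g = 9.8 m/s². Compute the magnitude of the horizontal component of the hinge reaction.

H_x ≈ 764 N

Take torques about the hinge: T sin 40.6° · 5.6 = 113×9.8×2.8 + 377×1.5 = 3666.2 N·m.
So T = 3666.2 / (0.6508 × 5.6) = 1006 N.
ΣF_x = 0: H_x = T cos 40.6° = 763.83 N.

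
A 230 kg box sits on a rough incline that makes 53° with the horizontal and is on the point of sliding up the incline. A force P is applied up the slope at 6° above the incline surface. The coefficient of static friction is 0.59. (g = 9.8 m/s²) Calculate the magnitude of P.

P ≈ 2460 N

On the verge of sliding up the incline, friction equals μN and acts down the slope.
Perpendicular: N + P sin 6° = W cos 53° = 1356 N.
Along incline: P cos 6° = W sin 53° + μN  with W sin 53° = 1800 N.
Solving the pair for P and N: P = 2462 N, N = 1099 N (and f = μN = 648.5 N).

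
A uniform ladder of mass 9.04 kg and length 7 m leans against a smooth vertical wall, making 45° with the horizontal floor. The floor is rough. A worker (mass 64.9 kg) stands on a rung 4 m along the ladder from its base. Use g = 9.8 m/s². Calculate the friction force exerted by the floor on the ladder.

Torques about the foot: N_wall · 7 sin 45° = 9.04×9.8×3.5 cos 45° + 64.9×9.8×4 cos 45° → N_wall = 407.74 N.
ΣF_x = 0: f_floor = N_wall = 407.74 N.

f ≈ 408 N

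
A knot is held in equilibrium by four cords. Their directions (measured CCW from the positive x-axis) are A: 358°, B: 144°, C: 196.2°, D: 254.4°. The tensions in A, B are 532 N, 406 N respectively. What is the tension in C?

T_C ≈ 161 N

Resolve: ΣF_x = 532 cos 358° + 406 cos 144° + T_C cos 196.2° + T_D cos 254.4° = 0.
        ΣF_y = 532 sin 358° + 406 sin 144° + T_C sin 196.2° + T_D sin 254.4° = 0.
The known terms sum to (203.2, 220.1) N, so -0.9603 T_C − 0.2689 T_D = -203.2 and -0.2790 T_C − 0.9632 T_D = -220.1.
Solving simultaneously: T_C = 160.7 N, T_D = 182 N.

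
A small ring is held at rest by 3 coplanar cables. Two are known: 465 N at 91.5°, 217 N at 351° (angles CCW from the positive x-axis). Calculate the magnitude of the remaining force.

Sum the known components: ΣF_x = 202.2 N, ΣF_y = 430.9 N.
For equilibrium the remaining force must supply (−ΣF_x, −ΣF_y) = (-202.2, -430.9) N.
Magnitude = √((-202.2)² + (-430.9)²) = 476 N; direction = atan2(-430.9, -202.2) = 244.9°.

F ≈ 476 N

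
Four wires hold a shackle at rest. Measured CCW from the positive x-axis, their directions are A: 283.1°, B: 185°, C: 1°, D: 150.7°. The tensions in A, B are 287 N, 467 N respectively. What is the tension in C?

Resolve: ΣF_x = 287 cos 283.1° + 467 cos 185° + T_C cos 1° + T_D cos 150.7° = 0.
        ΣF_y = 287 sin 283.1° + 467 sin 185° + T_C sin 1° + T_D sin 150.7° = 0.
The known terms sum to (-400.2, -320.2) N, so 0.9998 T_C − 0.8721 T_D = 400.2 and 0.0175 T_C + 0.4894 T_D = 320.2.
Solving simultaneously: T_C = 941.7 N, T_D = 620.8 N.

T_C ≈ 942 N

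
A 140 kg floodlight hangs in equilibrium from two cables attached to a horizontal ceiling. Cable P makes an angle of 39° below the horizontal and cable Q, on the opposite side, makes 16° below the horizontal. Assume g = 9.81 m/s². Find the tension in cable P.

Weight W = 140 × 9.81 = 1373 N acts straight down.
Horizontal: T_P cos 39° = T_Q cos 16°  →  T_Q = 0.8085 T_P.
Vertical: T_P sin 39° + T_Q sin 16° = 1373.
Substituting the horizontal relation into the vertical equation gives 0.8522 T_P = 1373, so T_P = 1612 N.

T_P ≈ 1610 N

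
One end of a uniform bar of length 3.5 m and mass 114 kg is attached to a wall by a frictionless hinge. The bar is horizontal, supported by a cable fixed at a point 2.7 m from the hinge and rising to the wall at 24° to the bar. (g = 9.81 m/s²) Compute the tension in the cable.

T ≈ 1780 N

Take torques about the hinge: T sin 24° · 2.7 = 114×9.81×1.75 = 1957.1 N·m.
So T = 1957.1 / (0.4067 × 2.7) = 1782.1 N.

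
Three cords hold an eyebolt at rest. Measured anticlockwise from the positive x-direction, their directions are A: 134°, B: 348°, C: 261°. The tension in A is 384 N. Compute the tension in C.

T_C ≈ 215 N

Resolve: ΣF_x = 384 cos 134° + T_B cos 348° + T_C cos 261° = 0.
        ΣF_y = 384 sin 134° + T_B sin 348° + T_C sin 261° = 0.
The known terms sum to (-266.7, 276.2) N, so 0.9781 T_B − 0.1564 T_C = 266.7 and -0.2079 T_B − 0.9877 T_C = -276.2.
Solving simultaneously: T_B = 307.1 N, T_C = 215 N.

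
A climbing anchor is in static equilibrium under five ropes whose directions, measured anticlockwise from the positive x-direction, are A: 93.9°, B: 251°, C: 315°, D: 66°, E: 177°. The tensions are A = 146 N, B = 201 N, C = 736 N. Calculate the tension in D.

Resolve: ΣF_x = 146 cos 93.9° + 201 cos 251° + 736 cos 315° + T_D cos 66° + T_E cos 177° = 0.
        ΣF_y = 146 sin 93.9° + 201 sin 251° + 736 sin 315° + T_D sin 66° + T_E sin 177° = 0.
The known terms sum to (445.1, -564.8) N, so 0.4067 T_D − 0.9986 T_E = -445.1 and 0.9135 T_D + 0.0523 T_E = 564.8.
Solving simultaneously: T_D = 579.2 N, T_E = 681.6 N.

T_D ≈ 579 N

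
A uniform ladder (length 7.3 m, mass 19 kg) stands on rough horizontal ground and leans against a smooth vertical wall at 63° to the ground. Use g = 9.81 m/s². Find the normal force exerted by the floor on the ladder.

ΣF_y = 0: N_floor = 19×9.81 = 186.39 N.

N_floor ≈ 186 N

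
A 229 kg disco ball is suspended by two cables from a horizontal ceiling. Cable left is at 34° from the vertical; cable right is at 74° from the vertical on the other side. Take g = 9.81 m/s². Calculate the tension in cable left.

Angles from the horizontal: cable left is 90° − 34° = 56°, cable right is 90° − 74° = 16°.
Weight W = 229 × 9.81 = 2246 N acts straight down.
Horizontal: T_left cos 56° = T_right cos 16°  →  T_right = 0.5817 T_left.
Vertical: T_left sin 56° + T_right sin 16° = 2246.
Substituting the horizontal relation into the vertical equation gives 0.9894 T_left = 2246, so T_left = 2271 N.

T_left ≈ 2270 N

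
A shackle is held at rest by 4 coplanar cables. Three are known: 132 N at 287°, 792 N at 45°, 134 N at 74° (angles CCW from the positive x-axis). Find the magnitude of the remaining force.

Sum the known components: ΣF_x = 635.6 N, ΣF_y = 562.6 N.
For equilibrium the remaining force must supply (−ΣF_x, −ΣF_y) = (-635.6, -562.6) N.
Magnitude = √((-635.6)² + (-562.6)²) = 848.8 N; direction = atan2(-562.6, -635.6) = 221.5°.

F ≈ 849 N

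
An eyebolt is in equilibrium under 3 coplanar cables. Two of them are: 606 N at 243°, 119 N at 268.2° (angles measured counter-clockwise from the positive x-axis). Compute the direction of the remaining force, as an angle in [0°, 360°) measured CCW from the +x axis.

Sum the known components: ΣF_x = -278.9 N, ΣF_y = -658.9 N.
For equilibrium the remaining force must supply (−ΣF_x, −ΣF_y) = (278.9, 658.9) N.
Magnitude = √((278.9)² + (658.9)²) = 715.5 N; direction = atan2(658.9, 278.9) = 67.1°.

θ ≈ 67.1°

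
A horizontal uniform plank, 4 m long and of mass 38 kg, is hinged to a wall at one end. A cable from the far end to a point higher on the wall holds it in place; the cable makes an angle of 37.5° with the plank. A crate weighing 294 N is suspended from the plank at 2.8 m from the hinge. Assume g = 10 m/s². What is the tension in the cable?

Take torques about the hinge: T sin 37.5° · 4 = 38×10×2 + 294×2.8 = 1583.2 N·m.
So T = 1583.2 / (0.6088 × 4) = 650.17 N.

T ≈ 650 N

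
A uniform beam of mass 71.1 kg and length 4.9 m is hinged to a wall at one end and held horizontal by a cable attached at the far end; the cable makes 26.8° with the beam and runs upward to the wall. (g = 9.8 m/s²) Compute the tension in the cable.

Take torques about the hinge: T sin 26.8° · 4.9 = 71.1×9.8×2.45 = 1707.1 N·m.
So T = 1707.1 / (0.4509 × 4.9) = 772.69 N.

T ≈ 773 N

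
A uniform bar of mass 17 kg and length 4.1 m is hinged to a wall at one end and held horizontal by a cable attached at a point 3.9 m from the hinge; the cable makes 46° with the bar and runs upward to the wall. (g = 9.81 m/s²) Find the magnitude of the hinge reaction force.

|H| ≈ 116 N

Take torques about the hinge: T sin 46° · 3.9 = 17×9.81×2.05 = 341.88 N·m.
So T = 341.88 / (0.7193 × 3.9) = 121.86 N.
ΣF_x = 0: H_x = T cos 46° = 84.653 N.
ΣF_y = 0: H_y = (17×9.81) − T sin 46° = 166.77 − 87.661 = 79.109 N.
|H| = √(H_x² + H_y²) = √((84.653)² + (79.109)²) = 115.86 N.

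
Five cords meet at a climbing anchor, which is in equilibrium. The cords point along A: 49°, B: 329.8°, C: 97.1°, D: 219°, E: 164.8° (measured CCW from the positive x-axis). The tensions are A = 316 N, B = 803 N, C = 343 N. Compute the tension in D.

T_D ≈ 486 N

Resolve: ΣF_x = 316 cos 49° + 803 cos 329.8° + 343 cos 97.1° + T_D cos 219° + T_E cos 164.8° = 0.
        ΣF_y = 316 sin 49° + 803 sin 329.8° + 343 sin 97.1° + T_D sin 219° + T_E sin 164.8° = 0.
The known terms sum to (858.9, 174.9) N, so -0.7771 T_D − 0.9650 T_E = -858.9 and -0.6293 T_D + 0.2622 T_E = -174.9.
Solving simultaneously: T_D = 485.8 N, T_E = 498.8 N.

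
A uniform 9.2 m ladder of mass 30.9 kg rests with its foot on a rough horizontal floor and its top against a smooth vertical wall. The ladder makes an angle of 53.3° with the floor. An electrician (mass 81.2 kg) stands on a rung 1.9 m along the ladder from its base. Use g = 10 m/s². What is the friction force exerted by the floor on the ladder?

Torques about the foot: N_wall · 9.2 sin 53.3° = 30.9×10×4.6 cos 53.3° + 81.2×10×1.9 cos 53.3° → N_wall = 240.16 N.
ΣF_x = 0: f_floor = N_wall = 240.16 N.

f ≈ 240 N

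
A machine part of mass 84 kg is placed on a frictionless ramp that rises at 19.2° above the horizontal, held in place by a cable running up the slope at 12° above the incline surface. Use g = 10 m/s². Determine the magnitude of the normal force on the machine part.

N ≈ 735 N

Take axes along and perpendicular to the incline. Weight components: W sin 19.2° = 276.2 N down-slope, W cos 19.2° = 793.3 N into the surface.
Along incline: T cos 12° = W sin 19.2° → T = 282.4 N.
Perpendicular: N = W cos 19.2° − T sin 12° = 734.6 N.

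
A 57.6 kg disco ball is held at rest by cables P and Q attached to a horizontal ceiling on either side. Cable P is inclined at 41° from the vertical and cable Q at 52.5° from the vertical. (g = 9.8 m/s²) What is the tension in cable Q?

Angles from the horizontal: cable P is 90° − 41° = 49°, cable Q is 90° − 52.5° = 37.5°.
Weight W = 57.6 × 9.8 = 564.5 N acts straight down.
Horizontal: T_P cos 49° = T_Q cos 37.5°  →  T_P = 1.209 T_Q.
Vertical: T_P sin 49° + T_Q sin 37.5° = 564.5.
Substituting the horizontal relation into the vertical equation gives 1.521 T_Q = 564.5, so T_Q = 371 N.

T_Q ≈ 371 N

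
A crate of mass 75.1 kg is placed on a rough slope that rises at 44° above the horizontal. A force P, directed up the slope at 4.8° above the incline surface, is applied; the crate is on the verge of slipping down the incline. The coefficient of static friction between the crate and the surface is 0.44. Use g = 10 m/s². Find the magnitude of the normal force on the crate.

N ≈ 515 N

On the verge of sliding down the incline, friction equals μN and acts up the slope.
Perpendicular: N + P sin 4.8° = W cos 44° = 540.2 N.
Along incline: P cos 4.8° + μN = W sin 44° with W sin 44° = 521.7 N.
Solving the pair for P and N: P = 295.9 N, N = 515.5 N (and f = μN = 226.8 N).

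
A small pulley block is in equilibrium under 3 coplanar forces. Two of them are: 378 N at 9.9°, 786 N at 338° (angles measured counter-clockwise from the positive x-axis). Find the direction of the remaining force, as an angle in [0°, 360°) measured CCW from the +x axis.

Sum the known components: ΣF_x = 1101 N, ΣF_y = -229.5 N.
For equilibrium the remaining force must supply (−ΣF_x, −ΣF_y) = (-1101, 229.5) N.
Magnitude = √((-1101)² + (229.5)²) = 1125 N; direction = atan2(229.5, -1101) = 168.2°.

θ ≈ 168°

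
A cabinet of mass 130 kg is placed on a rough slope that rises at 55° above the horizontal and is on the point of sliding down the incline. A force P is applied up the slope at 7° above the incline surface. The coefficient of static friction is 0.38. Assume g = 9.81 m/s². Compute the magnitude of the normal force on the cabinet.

N ≈ 633 N

On the verge of sliding down the incline, friction equals μN and acts up the slope.
Perpendicular: N + P sin 7° = W cos 55° = 731.5 N.
Along incline: P cos 7° + μN = W sin 55° with W sin 55° = 1045 N.
Solving the pair for P and N: P = 810.3 N, N = 632.7 N (and f = μN = 240.4 N).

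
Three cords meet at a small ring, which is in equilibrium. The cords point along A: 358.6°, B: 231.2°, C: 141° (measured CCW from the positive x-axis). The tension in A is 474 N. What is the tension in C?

Resolve: ΣF_x = 474 cos 358.6° + T_B cos 231.2° + T_C cos 141° = 0.
        ΣF_y = 474 sin 358.6° + T_B sin 231.2° + T_C sin 141° = 0.
The known terms sum to (473.9, -11.58) N, so -0.6266 T_B − 0.7771 T_C = -473.9 and -0.7793 T_B + 0.6293 T_C = 11.58.
Solving simultaneously: T_B = 289.2 N, T_C = 376.6 N.

T_C ≈ 377 N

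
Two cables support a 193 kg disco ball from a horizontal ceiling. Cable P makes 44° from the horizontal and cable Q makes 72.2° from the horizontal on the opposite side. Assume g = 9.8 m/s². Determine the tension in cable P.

Weight W = 193 × 9.8 = 1891 N acts straight down.
Horizontal: T_P cos 44° = T_Q cos 72.2°  →  T_Q = 2.353 T_P.
Vertical: T_P sin 44° + T_Q sin 72.2° = 1891.
Substituting the horizontal relation into the vertical equation gives 2.935 T_P = 1891, so T_P = 644.4 N.

T_P ≈ 644 N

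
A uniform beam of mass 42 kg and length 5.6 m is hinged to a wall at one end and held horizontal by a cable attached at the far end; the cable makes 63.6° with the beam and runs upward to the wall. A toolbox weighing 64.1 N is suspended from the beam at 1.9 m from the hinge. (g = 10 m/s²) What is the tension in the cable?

T ≈ 259 N

Take torques about the hinge: T sin 63.6° · 5.6 = 42×10×2.8 + 64.1×1.9 = 1297.8 N·m.
So T = 1297.8 / (0.8957 × 5.6) = 258.73 N.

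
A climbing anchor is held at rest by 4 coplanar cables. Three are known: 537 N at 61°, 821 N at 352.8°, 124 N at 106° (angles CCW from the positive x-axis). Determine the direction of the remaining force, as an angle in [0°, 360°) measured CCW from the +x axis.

Sum the known components: ΣF_x = 1041 N, ΣF_y = 486 N.
For equilibrium the remaining force must supply (−ΣF_x, −ΣF_y) = (-1041, -486) N.
Magnitude = √((-1041)² + (-486)²) = 1149 N; direction = atan2(-486, -1041) = 205.0°.

θ ≈ 205°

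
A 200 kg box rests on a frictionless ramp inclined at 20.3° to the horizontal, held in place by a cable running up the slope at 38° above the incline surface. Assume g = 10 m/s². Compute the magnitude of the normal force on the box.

Take axes along and perpendicular to the incline. Weight components: W sin 20.3° = 693.9 N down-slope, W cos 20.3° = 1876 N into the surface.
Along incline: T cos 38° = W sin 20.3° → T = 880.5 N.
Perpendicular: N = W cos 20.3° − T sin 38° = 1334 N.

N ≈ 1330 N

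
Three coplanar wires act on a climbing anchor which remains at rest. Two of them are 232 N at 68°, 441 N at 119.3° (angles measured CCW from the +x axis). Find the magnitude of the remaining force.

F ≈ 613 N

Sum the known components: ΣF_x = -128.9 N, ΣF_y = 599.7 N.
For equilibrium the remaining force must supply (−ΣF_x, −ΣF_y) = (128.9, -599.7) N.
Magnitude = √((128.9)² + (-599.7)²) = 613.4 N; direction = atan2(-599.7, 128.9) = 282.1°.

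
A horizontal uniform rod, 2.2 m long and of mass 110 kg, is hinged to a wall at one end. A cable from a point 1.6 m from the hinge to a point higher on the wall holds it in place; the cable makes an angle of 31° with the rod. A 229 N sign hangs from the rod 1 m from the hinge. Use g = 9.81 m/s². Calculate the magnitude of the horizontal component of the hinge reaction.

H_x ≈ 1470 N

Take torques about the hinge: T sin 31° · 1.6 = 110×9.81×1.1 + 229×1 = 1416 N·m.
So T = 1416 / (0.5150 × 1.6) = 1718.3 N.
ΣF_x = 0: H_x = T cos 31° = 1472.9 N.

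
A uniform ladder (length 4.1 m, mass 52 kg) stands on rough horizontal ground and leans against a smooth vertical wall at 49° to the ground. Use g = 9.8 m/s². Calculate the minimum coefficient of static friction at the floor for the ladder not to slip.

ΣF_y = 0: N_floor = 52×9.8 = 509.6 N.
Torques about the foot: N_wall · 4.1 sin 49° = 52×9.8×2.05 cos 49° → N_wall = 221.49 N.
ΣF_x = 0: f_floor = N_wall = 221.49 N.
μ_min = f_floor / N_floor = 221.49 / 509.6 = 0.4346.

μ_min ≈ 0.435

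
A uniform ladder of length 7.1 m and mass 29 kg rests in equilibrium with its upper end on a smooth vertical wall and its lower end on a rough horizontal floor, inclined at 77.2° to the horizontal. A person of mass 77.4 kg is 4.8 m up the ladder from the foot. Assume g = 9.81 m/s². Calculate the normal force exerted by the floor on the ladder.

ΣF_y = 0: N_floor = 29×9.81 + 77.4×9.81 = 1043.8 N.

N_floor ≈ 1040 N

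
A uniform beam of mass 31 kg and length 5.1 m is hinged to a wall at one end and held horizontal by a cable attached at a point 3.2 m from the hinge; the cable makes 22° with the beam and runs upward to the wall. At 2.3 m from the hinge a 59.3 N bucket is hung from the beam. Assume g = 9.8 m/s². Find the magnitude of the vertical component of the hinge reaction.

|H_y| ≈ 78.4 N

Take torques about the hinge: T sin 22° · 3.2 = 31×9.8×2.55 + 59.3×2.3 = 911.08 N·m.
So T = 911.08 / (0.3746 × 3.2) = 760.03 N.
ΣF_y = 0: H_y = (31×9.8 + 59.3) − T sin 22° = 363.1 − 284.71 = 78.388 N.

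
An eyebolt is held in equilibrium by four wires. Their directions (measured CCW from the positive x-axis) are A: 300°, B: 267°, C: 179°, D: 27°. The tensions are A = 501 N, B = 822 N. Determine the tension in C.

T_C ≈ 2580 N

Resolve: ΣF_x = 501 cos 300° + 822 cos 267° + T_C cos 179° + T_D cos 27° = 0.
        ΣF_y = 501 sin 300° + 822 sin 267° + T_C sin 179° + T_D sin 27° = 0.
The known terms sum to (207.5, -1255) N, so -0.9998 T_C + 0.8910 T_D = -207.5 and 0.0175 T_C + 0.4540 T_D = 1255.
Solving simultaneously: T_C = 2582 N, T_D = 2665 N.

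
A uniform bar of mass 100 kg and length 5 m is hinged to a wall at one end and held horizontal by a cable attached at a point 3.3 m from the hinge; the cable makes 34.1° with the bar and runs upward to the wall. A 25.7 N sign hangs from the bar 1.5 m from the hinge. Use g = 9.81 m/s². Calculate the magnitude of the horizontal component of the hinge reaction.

H_x ≈ 1110 N

Take torques about the hinge: T sin 34.1° · 3.3 = 100×9.81×2.5 + 25.7×1.5 = 2491.1 N·m.
So T = 2491.1 / (0.5606 × 3.3) = 1346.4 N.
ΣF_x = 0: H_x = T cos 34.1° = 1114.9 N.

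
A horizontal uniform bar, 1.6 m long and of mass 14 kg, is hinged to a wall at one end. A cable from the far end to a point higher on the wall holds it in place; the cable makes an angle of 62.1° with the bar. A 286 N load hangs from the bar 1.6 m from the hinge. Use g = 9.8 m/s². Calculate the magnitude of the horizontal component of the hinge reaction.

Take torques about the hinge: T sin 62.1° · 1.6 = 14×9.8×0.8 + 286×1.6 = 567.36 N·m.
So T = 567.36 / (0.8838 × 1.6) = 401.24 N.
ΣF_x = 0: H_x = T cos 62.1° = 187.75 N.

H_x ≈ 188 N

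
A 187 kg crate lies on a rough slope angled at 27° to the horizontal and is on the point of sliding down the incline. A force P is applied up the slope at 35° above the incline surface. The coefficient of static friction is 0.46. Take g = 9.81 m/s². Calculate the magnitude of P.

On the verge of sliding down the incline, friction equals μN and acts up the slope.
Perpendicular: N + P sin 35° = W cos 27° = 1635 N.
Along incline: P cos 35° + μN = W sin 27° with W sin 27° = 832.8 N.
Solving the pair for P and N: P = 145.8 N, N = 1551 N (and f = μN = 713.4 N).

P ≈ 146 N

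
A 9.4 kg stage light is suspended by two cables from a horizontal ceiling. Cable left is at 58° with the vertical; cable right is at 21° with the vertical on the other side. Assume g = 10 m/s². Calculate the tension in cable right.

T_right ≈ 81.2 N

Angles from the horizontal: cable left is 90° − 58° = 32°, cable right is 90° − 21° = 69°.
Weight W = 9.4 × 10 = 94 N acts straight down.
Horizontal: T_left cos 32° = T_right cos 69°  →  T_left = 0.4226 T_right.
Vertical: T_left sin 32° + T_right sin 69° = 94.
Substituting the horizontal relation into the vertical equation gives 1.158 T_right = 94, so T_right = 81.21 N.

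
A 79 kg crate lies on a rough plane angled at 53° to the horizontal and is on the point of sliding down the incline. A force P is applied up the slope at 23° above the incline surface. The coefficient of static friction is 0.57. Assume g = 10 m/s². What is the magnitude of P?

On the verge of sliding down the incline, friction equals μN and acts up the slope.
Perpendicular: N + P sin 23° = W cos 53° = 475.4 N.
Along incline: P cos 23° + μN = W sin 53° with W sin 53° = 630.9 N.
Solving the pair for P and N: P = 515.8 N, N = 273.9 N (and f = μN = 156.1 N).

P ≈ 516 N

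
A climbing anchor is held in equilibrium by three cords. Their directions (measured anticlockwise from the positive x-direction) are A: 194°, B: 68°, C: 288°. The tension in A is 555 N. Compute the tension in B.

T_B ≈ 861 N

Resolve: ΣF_x = 555 cos 194° + T_B cos 68° + T_C cos 288° = 0.
        ΣF_y = 555 sin 194° + T_B sin 68° + T_C sin 288° = 0.
The known terms sum to (-538.5, -134.3) N, so 0.3746 T_B + 0.3090 T_C = 538.5 and 0.9272 T_B − 0.9511 T_C = 134.3.
Solving simultaneously: T_B = 861.3 N, T_C = 698.5 N.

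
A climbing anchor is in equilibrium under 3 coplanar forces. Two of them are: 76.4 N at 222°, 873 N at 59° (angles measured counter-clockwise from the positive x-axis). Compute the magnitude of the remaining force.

F ≈ 800 N

Sum the known components: ΣF_x = 392.9 N, ΣF_y = 697.2 N.
For equilibrium the remaining force must supply (−ΣF_x, −ΣF_y) = (-392.9, -697.2) N.
Magnitude = √((-392.9)² + (-697.2)²) = 800.3 N; direction = atan2(-697.2, -392.9) = 240.6°.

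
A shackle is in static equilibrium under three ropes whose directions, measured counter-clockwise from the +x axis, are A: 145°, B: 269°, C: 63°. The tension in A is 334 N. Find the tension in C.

T_C ≈ 632 N

Resolve: ΣF_x = 334 cos 145° + T_B cos 269° + T_C cos 63° = 0.
        ΣF_y = 334 sin 145° + T_B sin 269° + T_C sin 63° = 0.
The known terms sum to (-273.6, 191.6) N, so -0.0175 T_B + 0.4540 T_C = 273.6 and -0.9998 T_B + 0.8910 T_C = -191.6.
Solving simultaneously: T_B = 754.5 N, T_C = 631.7 N.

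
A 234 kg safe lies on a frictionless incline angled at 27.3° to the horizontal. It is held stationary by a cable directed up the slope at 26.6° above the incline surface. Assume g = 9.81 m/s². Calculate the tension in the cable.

T ≈ 1180 N

Take axes along and perpendicular to the incline. Weight components: W sin 27.3° = 1053 N down-slope, W cos 27.3° = 2040 N into the surface.
Along incline: T cos 26.6° = W sin 27.3° → T = 1177 N.
Perpendicular: N = W cos 27.3° − T sin 26.6° = 1513 N.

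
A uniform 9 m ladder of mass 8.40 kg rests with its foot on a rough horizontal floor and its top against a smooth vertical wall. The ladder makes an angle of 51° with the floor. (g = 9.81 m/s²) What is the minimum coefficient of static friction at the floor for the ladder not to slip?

μ_min ≈ 0.405

ΣF_y = 0: N_floor = 8.40×9.81 = 82.404 N.
Torques about the foot: N_wall · 9 sin 51° = 8.40×9.81×4.5 cos 51° → N_wall = 33.365 N.
ΣF_x = 0: f_floor = N_wall = 33.365 N.
μ_min = f_floor / N_floor = 33.365 / 82.404 = 0.4049.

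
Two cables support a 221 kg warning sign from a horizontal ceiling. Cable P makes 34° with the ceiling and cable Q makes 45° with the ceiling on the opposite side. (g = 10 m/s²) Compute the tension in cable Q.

Weight W = 221 × 10 = 2210 N acts straight down.
Horizontal: T_P cos 34° = T_Q cos 45°  →  T_P = 0.8529 T_Q.
Vertical: T_P sin 34° + T_Q sin 45° = 2210.
Substituting the horizontal relation into the vertical equation gives 1.184 T_Q = 2210, so T_Q = 1866 N.

T_Q ≈ 1870 N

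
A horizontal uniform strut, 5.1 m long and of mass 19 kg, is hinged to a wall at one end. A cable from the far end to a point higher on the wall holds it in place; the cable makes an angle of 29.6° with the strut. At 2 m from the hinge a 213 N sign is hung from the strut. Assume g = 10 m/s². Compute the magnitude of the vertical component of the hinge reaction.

Take torques about the hinge: T sin 29.6° · 5.1 = 19×10×2.55 + 213×2 = 910.5 N·m.
So T = 910.5 / (0.4939 × 5.1) = 361.44 N.
ΣF_y = 0: H_y = (19×10 + 213) − T sin 29.6° = 403 − 178.53 = 224.47 N.

|H_y| ≈ 224 N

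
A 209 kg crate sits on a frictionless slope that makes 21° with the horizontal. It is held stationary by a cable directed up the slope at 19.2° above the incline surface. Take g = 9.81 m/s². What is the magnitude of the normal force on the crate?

Take axes along and perpendicular to the incline. Weight components: W sin 21° = 734.8 N down-slope, W cos 21° = 1914 N into the surface.
Along incline: T cos 19.2° = W sin 21° → T = 778 N.
Perpendicular: N = W cos 21° − T sin 19.2° = 1658 N.

N ≈ 1660 N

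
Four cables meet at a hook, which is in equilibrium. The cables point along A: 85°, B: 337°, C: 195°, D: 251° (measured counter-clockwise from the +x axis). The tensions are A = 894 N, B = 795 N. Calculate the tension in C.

T_C ≈ 696 N

Resolve: ΣF_x = 894 cos 85° + 795 cos 337° + T_C cos 195° + T_D cos 251° = 0.
        ΣF_y = 894 sin 85° + 795 sin 337° + T_C sin 195° + T_D sin 251° = 0.
The known terms sum to (809.7, 580) N, so -0.9659 T_C − 0.3256 T_D = -809.7 and -0.2588 T_C − 0.9455 T_D = -580.
Solving simultaneously: T_C = 695.7 N, T_D = 422.9 N.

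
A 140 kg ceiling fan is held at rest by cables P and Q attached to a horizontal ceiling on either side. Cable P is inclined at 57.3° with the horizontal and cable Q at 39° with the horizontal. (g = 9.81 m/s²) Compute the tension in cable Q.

T_Q ≈ 746 N

Weight W = 140 × 9.81 = 1373 N acts straight down.
Horizontal: T_P cos 57.3° = T_Q cos 39°  →  T_P = 1.439 T_Q.
Vertical: T_P sin 57.3° + T_Q sin 39° = 1373.
Substituting the horizontal relation into the vertical equation gives 1.84 T_Q = 1373, so T_Q = 746.5 N.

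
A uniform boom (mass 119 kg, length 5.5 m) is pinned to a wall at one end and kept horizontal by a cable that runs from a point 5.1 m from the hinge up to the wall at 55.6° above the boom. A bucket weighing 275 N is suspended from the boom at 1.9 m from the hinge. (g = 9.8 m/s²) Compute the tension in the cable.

T ≈ 886 N

Take torques about the hinge: T sin 55.6° · 5.1 = 119×9.8×2.75 + 275×1.9 = 3729.6 N·m.
So T = 3729.6 / (0.8251 × 5.1) = 886.28 N.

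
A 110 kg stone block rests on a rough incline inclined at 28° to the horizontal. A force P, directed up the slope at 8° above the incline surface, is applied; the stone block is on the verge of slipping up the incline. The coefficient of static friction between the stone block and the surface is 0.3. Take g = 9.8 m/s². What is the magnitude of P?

P ≈ 767 N

On the verge of sliding up the incline, friction equals μN and acts down the slope.
Perpendicular: N + P sin 8° = W cos 28° = 951.8 N.
Along incline: P cos 8° = W sin 28° + μN  with W sin 28° = 506.1 N.
Solving the pair for P and N: P = 767.1 N, N = 845.1 N (and f = μN = 253.5 N).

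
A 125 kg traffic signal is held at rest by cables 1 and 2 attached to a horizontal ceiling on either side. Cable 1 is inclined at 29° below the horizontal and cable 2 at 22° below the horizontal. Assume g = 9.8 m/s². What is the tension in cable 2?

Weight W = 125 × 9.8 = 1225 N acts straight down.
Horizontal: T_1 cos 29° = T_2 cos 22°  →  T_1 = 1.06 T_2.
Vertical: T_1 sin 29° + T_2 sin 22° = 1225.
Substituting the horizontal relation into the vertical equation gives 0.8886 T_2 = 1225, so T_2 = 1379 N.

T_2 ≈ 1380 N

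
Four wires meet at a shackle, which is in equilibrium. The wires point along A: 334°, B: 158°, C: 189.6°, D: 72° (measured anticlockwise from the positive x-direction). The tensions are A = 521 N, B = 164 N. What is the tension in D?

Resolve: ΣF_x = 521 cos 334° + 164 cos 158° + T_C cos 189.6° + T_D cos 72° = 0.
        ΣF_y = 521 sin 334° + 164 sin 158° + T_C sin 189.6° + T_D sin 72° = 0.
The known terms sum to (316.2, -167) N, so -0.9860 T_C + 0.3090 T_D = -316.2 and -0.1668 T_C + 0.9511 T_D = 167.
Solving simultaneously: T_C = 397.6 N, T_D = 245.3 N.

T_D ≈ 245 N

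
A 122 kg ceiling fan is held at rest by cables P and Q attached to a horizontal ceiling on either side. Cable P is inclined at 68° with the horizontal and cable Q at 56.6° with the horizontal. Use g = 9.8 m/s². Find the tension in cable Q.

T_Q ≈ 544 N

Weight W = 122 × 9.8 = 1196 N acts straight down.
Horizontal: T_P cos 68° = T_Q cos 56.6°  →  T_P = 1.469 T_Q.
Vertical: T_P sin 68° + T_Q sin 56.6° = 1196.
Substituting the horizontal relation into the vertical equation gives 2.197 T_Q = 1196, so T_Q = 544.1 N.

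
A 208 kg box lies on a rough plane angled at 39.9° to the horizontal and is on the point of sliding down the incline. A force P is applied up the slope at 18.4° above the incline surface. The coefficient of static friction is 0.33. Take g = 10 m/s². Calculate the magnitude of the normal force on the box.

On the verge of sliding down the incline, friction equals μN and acts up the slope.
Perpendicular: N + P sin 18.4° = W cos 39.9° = 1596 N.
Along incline: P cos 18.4° + μN = W sin 39.9° with W sin 39.9° = 1334 N.
Solving the pair for P and N: P = 956.1 N, N = 1294 N (and f = μN = 427 N).

N ≈ 1290 N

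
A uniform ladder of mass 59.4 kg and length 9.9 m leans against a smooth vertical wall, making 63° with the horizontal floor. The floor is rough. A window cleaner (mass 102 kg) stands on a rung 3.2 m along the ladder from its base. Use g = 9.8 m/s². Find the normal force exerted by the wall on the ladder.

Torques about the foot: N_wall · 9.9 sin 63° = 59.4×9.8×4.95 cos 63° + 102×9.8×3.2 cos 63° → N_wall = 312.93 N.

N_wall ≈ 313 N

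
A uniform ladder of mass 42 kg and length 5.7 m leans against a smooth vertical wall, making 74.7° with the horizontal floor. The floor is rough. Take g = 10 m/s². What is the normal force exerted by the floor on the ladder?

ΣF_y = 0: N_floor = 42×10 = 420 N.

N_floor ≈ 420 N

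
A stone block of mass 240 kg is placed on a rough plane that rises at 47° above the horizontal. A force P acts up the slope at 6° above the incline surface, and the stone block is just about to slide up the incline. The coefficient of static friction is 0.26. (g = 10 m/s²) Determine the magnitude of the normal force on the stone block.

N ≈ 1410 N

On the verge of sliding up the incline, friction equals μN and acts down the slope.
Perpendicular: N + P sin 6° = W cos 47° = 1637 N.
Along incline: P cos 6° = W sin 47° + μN  with W sin 47° = 1755 N.
Solving the pair for P and N: P = 2134 N, N = 1414 N (and f = μN = 367.6 N).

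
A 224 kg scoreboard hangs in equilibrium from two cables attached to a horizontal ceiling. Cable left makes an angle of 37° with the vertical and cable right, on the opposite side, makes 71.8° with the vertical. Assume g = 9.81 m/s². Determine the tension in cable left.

T_left ≈ 2210 N

Angles from the horizontal: cable left is 90° − 37° = 53°, cable right is 90° − 71.8° = 18.2°.
Weight W = 224 × 9.81 = 2197 N acts straight down.
Horizontal: T_left cos 53° = T_right cos 18.2°  →  T_right = 0.6335 T_left.
Vertical: T_left sin 53° + T_right sin 18.2° = 2197.
Substituting the horizontal relation into the vertical equation gives 0.9965 T_left = 2197, so T_left = 2205 N.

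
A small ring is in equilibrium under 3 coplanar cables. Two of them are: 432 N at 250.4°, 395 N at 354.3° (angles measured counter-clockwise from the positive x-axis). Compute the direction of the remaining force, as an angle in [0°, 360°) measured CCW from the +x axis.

θ ≈ 119°

Sum the known components: ΣF_x = 248.1 N, ΣF_y = -446.2 N.
For equilibrium the remaining force must supply (−ΣF_x, −ΣF_y) = (-248.1, 446.2) N.
Magnitude = √((-248.1)² + (446.2)²) = 510.6 N; direction = atan2(446.2, -248.1) = 119.1°.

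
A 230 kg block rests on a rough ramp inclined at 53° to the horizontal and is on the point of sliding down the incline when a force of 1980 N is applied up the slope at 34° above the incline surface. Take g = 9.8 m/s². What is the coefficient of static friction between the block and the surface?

On the verge of sliding down the incline, friction is at its maximum μN and acts up the slope.
Perpendicular to incline: N = W cos 53° − P sin 34° = 1356 − 1107 = 249.3 N.
Along incline: P cos 34° + μN = W sin 53° → μ = (W sin 53° − P cos 34°) / N = 0.6363.

μ ≈ 0.636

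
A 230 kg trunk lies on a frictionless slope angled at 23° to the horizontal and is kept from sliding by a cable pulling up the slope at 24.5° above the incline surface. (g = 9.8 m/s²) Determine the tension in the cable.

T ≈ 968 N

Take axes along and perpendicular to the incline. Weight components: W sin 23° = 880.7 N down-slope, W cos 23° = 2075 N into the surface.
Along incline: T cos 24.5° = W sin 23° → T = 967.9 N.
Perpendicular: N = W cos 23° − T sin 24.5° = 1673 N.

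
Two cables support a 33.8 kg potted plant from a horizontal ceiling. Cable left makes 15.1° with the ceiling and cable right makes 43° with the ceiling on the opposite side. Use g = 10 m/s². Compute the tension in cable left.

T_left ≈ 291 N

Weight W = 33.8 × 10 = 338 N acts straight down.
Horizontal: T_left cos 15.1° = T_right cos 43°  →  T_right = 1.32 T_left.
Vertical: T_left sin 15.1° + T_right sin 43° = 338.
Substituting the horizontal relation into the vertical equation gives 1.161 T_left = 338, so T_left = 291.2 N.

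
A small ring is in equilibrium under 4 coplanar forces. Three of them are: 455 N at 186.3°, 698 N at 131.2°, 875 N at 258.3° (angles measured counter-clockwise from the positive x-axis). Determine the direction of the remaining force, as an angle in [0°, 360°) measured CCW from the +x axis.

Sum the known components: ΣF_x = -1089 N, ΣF_y = -381.6 N.
For equilibrium the remaining force must supply (−ΣF_x, −ΣF_y) = (1089, 381.6) N.
Magnitude = √((1089)² + (381.6)²) = 1154 N; direction = atan2(381.6, 1089) = 19.3°.

θ ≈ 19.3°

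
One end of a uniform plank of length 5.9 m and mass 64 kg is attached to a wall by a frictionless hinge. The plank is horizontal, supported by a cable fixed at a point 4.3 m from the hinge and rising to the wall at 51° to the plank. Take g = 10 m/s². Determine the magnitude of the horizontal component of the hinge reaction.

H_x ≈ 356 N

Take torques about the hinge: T sin 51° · 4.3 = 64×10×2.95 = 1888 N·m.
So T = 1888 / (0.7771 × 4.3) = 564.98 N.
ΣF_x = 0: H_x = T cos 51° = 355.55 N.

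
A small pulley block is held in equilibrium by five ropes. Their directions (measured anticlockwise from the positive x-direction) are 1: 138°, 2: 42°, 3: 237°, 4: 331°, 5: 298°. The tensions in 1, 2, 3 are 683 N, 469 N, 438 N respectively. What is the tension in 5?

T_5 ≈ 294 N

Resolve: ΣF_x = 683 cos 138° + 469 cos 42° + 438 cos 237° + T_4 cos 331° + T_5 cos 298° = 0.
        ΣF_y = 683 sin 138° + 469 sin 42° + 438 sin 237° + T_4 sin 331° + T_5 sin 298° = 0.
The known terms sum to (-397.6, 403.5) N, so 0.8746 T_4 + 0.4695 T_5 = 397.6 and -0.4848 T_4 − 0.8829 T_5 = -403.5.
Solving simultaneously: T_4 = 296.7 N, T_5 = 294.1 N.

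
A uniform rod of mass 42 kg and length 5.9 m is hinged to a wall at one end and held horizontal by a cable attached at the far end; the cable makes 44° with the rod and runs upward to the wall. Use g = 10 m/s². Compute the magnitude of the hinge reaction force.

Take torques about the hinge: T sin 44° · 5.9 = 42×10×2.95 = 1239 N·m.
So T = 1239 / (0.6947 × 5.9) = 302.31 N.
ΣF_x = 0: H_x = T cos 44° = 217.46 N.
ΣF_y = 0: H_y = (42×10) − T sin 44° = 420 − 210 = 210 N.
|H| = √(H_x² + H_y²) = √((217.46)² + (210)²) = 302.31 N.

|H| ≈ 302 N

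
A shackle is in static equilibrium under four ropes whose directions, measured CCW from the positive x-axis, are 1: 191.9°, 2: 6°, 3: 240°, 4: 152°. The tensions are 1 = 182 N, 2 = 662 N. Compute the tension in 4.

Resolve: ΣF_x = 182 cos 191.9° + 662 cos 6° + T_3 cos 240° + T_4 cos 152° = 0.
        ΣF_y = 182 sin 191.9° + 662 sin 6° + T_3 sin 240° + T_4 sin 152° = 0.
The known terms sum to (480.3, 31.67) N, so -0.5000 T_3 − 0.8829 T_4 = -480.3 and -0.8660 T_3 + 0.4695 T_4 = -31.67.
Solving simultaneously: T_3 = 253.6 N, T_4 = 400.3 N.

T_4 ≈ 400 N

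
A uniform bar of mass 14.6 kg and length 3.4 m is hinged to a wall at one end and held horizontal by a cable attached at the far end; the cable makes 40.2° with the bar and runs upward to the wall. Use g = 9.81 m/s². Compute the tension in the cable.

Take torques about the hinge: T sin 40.2° · 3.4 = 14.6×9.81×1.7 = 243.48 N·m.
So T = 243.48 / (0.6455 × 3.4) = 110.95 N.

T ≈ 111 N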